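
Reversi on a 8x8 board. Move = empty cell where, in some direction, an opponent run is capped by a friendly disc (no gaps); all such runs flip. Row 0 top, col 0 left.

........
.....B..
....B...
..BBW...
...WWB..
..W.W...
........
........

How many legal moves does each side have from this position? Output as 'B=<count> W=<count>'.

Answer: B=8 W=8

Derivation:
-- B to move --
(2,3): flips 1 -> legal
(2,5): no bracket -> illegal
(3,5): flips 1 -> legal
(4,1): no bracket -> illegal
(4,2): flips 2 -> legal
(5,1): no bracket -> illegal
(5,3): flips 1 -> legal
(5,5): flips 1 -> legal
(6,1): no bracket -> illegal
(6,2): no bracket -> illegal
(6,3): flips 1 -> legal
(6,4): flips 3 -> legal
(6,5): flips 2 -> legal
B mobility = 8
-- W to move --
(0,4): no bracket -> illegal
(0,5): no bracket -> illegal
(0,6): no bracket -> illegal
(1,3): no bracket -> illegal
(1,4): flips 1 -> legal
(1,6): no bracket -> illegal
(2,1): flips 1 -> legal
(2,2): flips 1 -> legal
(2,3): flips 1 -> legal
(2,5): no bracket -> illegal
(2,6): no bracket -> illegal
(3,1): flips 2 -> legal
(3,5): no bracket -> illegal
(3,6): flips 1 -> legal
(4,1): no bracket -> illegal
(4,2): no bracket -> illegal
(4,6): flips 1 -> legal
(5,5): no bracket -> illegal
(5,6): flips 1 -> legal
W mobility = 8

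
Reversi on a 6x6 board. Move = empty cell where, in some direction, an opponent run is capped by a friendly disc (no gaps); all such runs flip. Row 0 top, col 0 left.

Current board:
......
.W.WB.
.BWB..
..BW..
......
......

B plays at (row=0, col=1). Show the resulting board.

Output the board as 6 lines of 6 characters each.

Place B at (0,1); scan 8 dirs for brackets.
Dir NW: edge -> no flip
Dir N: edge -> no flip
Dir NE: edge -> no flip
Dir W: first cell '.' (not opp) -> no flip
Dir E: first cell '.' (not opp) -> no flip
Dir SW: first cell '.' (not opp) -> no flip
Dir S: opp run (1,1) capped by B -> flip
Dir SE: first cell '.' (not opp) -> no flip
All flips: (1,1)

Answer: .B....
.B.WB.
.BWB..
..BW..
......
......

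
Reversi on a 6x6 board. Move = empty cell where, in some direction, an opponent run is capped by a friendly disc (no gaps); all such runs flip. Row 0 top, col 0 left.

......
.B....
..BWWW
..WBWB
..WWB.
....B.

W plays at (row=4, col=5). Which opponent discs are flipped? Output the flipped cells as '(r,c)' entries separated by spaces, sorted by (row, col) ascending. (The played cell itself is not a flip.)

Dir NW: first cell 'W' (not opp) -> no flip
Dir N: opp run (3,5) capped by W -> flip
Dir NE: edge -> no flip
Dir W: opp run (4,4) capped by W -> flip
Dir E: edge -> no flip
Dir SW: opp run (5,4), next=edge -> no flip
Dir S: first cell '.' (not opp) -> no flip
Dir SE: edge -> no flip

Answer: (3,5) (4,4)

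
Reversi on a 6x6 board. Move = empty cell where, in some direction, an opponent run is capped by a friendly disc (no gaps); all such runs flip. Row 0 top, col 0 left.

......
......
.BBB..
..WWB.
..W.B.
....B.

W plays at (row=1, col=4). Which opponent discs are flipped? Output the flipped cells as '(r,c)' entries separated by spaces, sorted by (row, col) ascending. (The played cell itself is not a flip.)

Dir NW: first cell '.' (not opp) -> no flip
Dir N: first cell '.' (not opp) -> no flip
Dir NE: first cell '.' (not opp) -> no flip
Dir W: first cell '.' (not opp) -> no flip
Dir E: first cell '.' (not opp) -> no flip
Dir SW: opp run (2,3) capped by W -> flip
Dir S: first cell '.' (not opp) -> no flip
Dir SE: first cell '.' (not opp) -> no flip

Answer: (2,3)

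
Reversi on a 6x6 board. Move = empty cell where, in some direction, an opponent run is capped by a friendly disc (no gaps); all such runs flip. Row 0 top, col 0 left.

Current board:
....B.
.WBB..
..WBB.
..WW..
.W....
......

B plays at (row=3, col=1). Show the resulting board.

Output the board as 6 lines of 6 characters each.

Answer: ....B.
.WBB..
..BBB.
.BWW..
.W....
......

Derivation:
Place B at (3,1); scan 8 dirs for brackets.
Dir NW: first cell '.' (not opp) -> no flip
Dir N: first cell '.' (not opp) -> no flip
Dir NE: opp run (2,2) capped by B -> flip
Dir W: first cell '.' (not opp) -> no flip
Dir E: opp run (3,2) (3,3), next='.' -> no flip
Dir SW: first cell '.' (not opp) -> no flip
Dir S: opp run (4,1), next='.' -> no flip
Dir SE: first cell '.' (not opp) -> no flip
All flips: (2,2)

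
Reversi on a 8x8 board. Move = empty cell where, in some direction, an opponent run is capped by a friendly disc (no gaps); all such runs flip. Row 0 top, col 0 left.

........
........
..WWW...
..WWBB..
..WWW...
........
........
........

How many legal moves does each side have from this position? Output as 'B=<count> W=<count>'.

Answer: B=7 W=5

Derivation:
-- B to move --
(1,1): no bracket -> illegal
(1,2): flips 1 -> legal
(1,3): flips 1 -> legal
(1,4): flips 1 -> legal
(1,5): no bracket -> illegal
(2,1): no bracket -> illegal
(2,5): no bracket -> illegal
(3,1): flips 2 -> legal
(4,1): no bracket -> illegal
(4,5): no bracket -> illegal
(5,1): no bracket -> illegal
(5,2): flips 1 -> legal
(5,3): flips 1 -> legal
(5,4): flips 1 -> legal
(5,5): no bracket -> illegal
B mobility = 7
-- W to move --
(2,5): flips 1 -> legal
(2,6): flips 1 -> legal
(3,6): flips 2 -> legal
(4,5): flips 1 -> legal
(4,6): flips 1 -> legal
W mobility = 5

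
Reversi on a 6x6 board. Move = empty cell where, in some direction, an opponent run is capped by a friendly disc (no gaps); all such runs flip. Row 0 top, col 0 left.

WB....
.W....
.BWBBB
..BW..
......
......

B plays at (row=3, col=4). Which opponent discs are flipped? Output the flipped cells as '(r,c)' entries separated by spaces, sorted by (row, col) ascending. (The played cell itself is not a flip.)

Dir NW: first cell 'B' (not opp) -> no flip
Dir N: first cell 'B' (not opp) -> no flip
Dir NE: first cell 'B' (not opp) -> no flip
Dir W: opp run (3,3) capped by B -> flip
Dir E: first cell '.' (not opp) -> no flip
Dir SW: first cell '.' (not opp) -> no flip
Dir S: first cell '.' (not opp) -> no flip
Dir SE: first cell '.' (not opp) -> no flip

Answer: (3,3)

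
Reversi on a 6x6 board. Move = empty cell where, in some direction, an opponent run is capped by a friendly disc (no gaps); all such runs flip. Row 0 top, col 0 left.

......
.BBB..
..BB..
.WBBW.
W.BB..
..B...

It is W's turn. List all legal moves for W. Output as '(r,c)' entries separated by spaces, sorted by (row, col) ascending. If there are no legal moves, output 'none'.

(0,0): no bracket -> illegal
(0,1): flips 2 -> legal
(0,2): no bracket -> illegal
(0,3): no bracket -> illegal
(0,4): flips 2 -> legal
(1,0): no bracket -> illegal
(1,4): no bracket -> illegal
(2,0): no bracket -> illegal
(2,1): no bracket -> illegal
(2,4): no bracket -> illegal
(4,1): no bracket -> illegal
(4,4): no bracket -> illegal
(5,1): no bracket -> illegal
(5,3): flips 1 -> legal
(5,4): no bracket -> illegal

Answer: (0,1) (0,4) (5,3)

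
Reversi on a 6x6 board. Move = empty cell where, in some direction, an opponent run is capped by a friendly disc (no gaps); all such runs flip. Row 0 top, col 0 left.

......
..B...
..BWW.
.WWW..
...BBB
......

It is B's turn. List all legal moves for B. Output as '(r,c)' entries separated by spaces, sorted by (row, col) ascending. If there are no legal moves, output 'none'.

(1,3): flips 2 -> legal
(1,4): no bracket -> illegal
(1,5): no bracket -> illegal
(2,0): no bracket -> illegal
(2,1): flips 1 -> legal
(2,5): flips 2 -> legal
(3,0): no bracket -> illegal
(3,4): flips 1 -> legal
(3,5): no bracket -> illegal
(4,0): flips 1 -> legal
(4,1): no bracket -> illegal
(4,2): flips 1 -> legal

Answer: (1,3) (2,1) (2,5) (3,4) (4,0) (4,2)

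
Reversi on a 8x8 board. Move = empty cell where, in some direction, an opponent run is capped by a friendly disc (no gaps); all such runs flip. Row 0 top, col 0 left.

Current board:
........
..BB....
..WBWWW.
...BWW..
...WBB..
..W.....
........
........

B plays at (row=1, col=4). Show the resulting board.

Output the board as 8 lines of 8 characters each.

Place B at (1,4); scan 8 dirs for brackets.
Dir NW: first cell '.' (not opp) -> no flip
Dir N: first cell '.' (not opp) -> no flip
Dir NE: first cell '.' (not opp) -> no flip
Dir W: first cell 'B' (not opp) -> no flip
Dir E: first cell '.' (not opp) -> no flip
Dir SW: first cell 'B' (not opp) -> no flip
Dir S: opp run (2,4) (3,4) capped by B -> flip
Dir SE: opp run (2,5), next='.' -> no flip
All flips: (2,4) (3,4)

Answer: ........
..BBB...
..WBBWW.
...BBW..
...WBB..
..W.....
........
........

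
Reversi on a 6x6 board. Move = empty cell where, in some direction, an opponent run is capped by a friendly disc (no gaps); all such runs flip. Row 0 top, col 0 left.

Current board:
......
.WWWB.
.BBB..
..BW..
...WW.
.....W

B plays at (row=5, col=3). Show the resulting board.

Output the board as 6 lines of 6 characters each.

Answer: ......
.WWWB.
.BBB..
..BB..
...BW.
...B.W

Derivation:
Place B at (5,3); scan 8 dirs for brackets.
Dir NW: first cell '.' (not opp) -> no flip
Dir N: opp run (4,3) (3,3) capped by B -> flip
Dir NE: opp run (4,4), next='.' -> no flip
Dir W: first cell '.' (not opp) -> no flip
Dir E: first cell '.' (not opp) -> no flip
Dir SW: edge -> no flip
Dir S: edge -> no flip
Dir SE: edge -> no flip
All flips: (3,3) (4,3)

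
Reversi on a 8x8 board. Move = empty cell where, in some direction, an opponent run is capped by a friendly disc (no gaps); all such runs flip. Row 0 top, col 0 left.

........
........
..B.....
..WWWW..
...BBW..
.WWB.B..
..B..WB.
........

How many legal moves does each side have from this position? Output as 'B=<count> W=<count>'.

Answer: B=12 W=10

Derivation:
-- B to move --
(2,1): flips 1 -> legal
(2,3): flips 1 -> legal
(2,4): flips 1 -> legal
(2,5): flips 3 -> legal
(2,6): flips 1 -> legal
(3,1): no bracket -> illegal
(3,6): no bracket -> illegal
(4,0): flips 1 -> legal
(4,1): no bracket -> illegal
(4,2): flips 2 -> legal
(4,6): flips 1 -> legal
(5,0): flips 2 -> legal
(5,4): no bracket -> illegal
(5,6): no bracket -> illegal
(6,0): no bracket -> illegal
(6,1): flips 1 -> legal
(6,3): no bracket -> illegal
(6,4): flips 1 -> legal
(7,4): no bracket -> illegal
(7,5): flips 1 -> legal
(7,6): no bracket -> illegal
B mobility = 12
-- W to move --
(1,1): flips 1 -> legal
(1,2): flips 1 -> legal
(1,3): no bracket -> illegal
(2,1): no bracket -> illegal
(2,3): no bracket -> illegal
(3,1): no bracket -> illegal
(4,2): flips 2 -> legal
(4,6): no bracket -> illegal
(5,4): flips 3 -> legal
(5,6): no bracket -> illegal
(5,7): no bracket -> illegal
(6,1): no bracket -> illegal
(6,3): flips 2 -> legal
(6,4): no bracket -> illegal
(6,7): flips 1 -> legal
(7,1): flips 3 -> legal
(7,2): flips 1 -> legal
(7,3): flips 1 -> legal
(7,5): no bracket -> illegal
(7,6): no bracket -> illegal
(7,7): flips 3 -> legal
W mobility = 10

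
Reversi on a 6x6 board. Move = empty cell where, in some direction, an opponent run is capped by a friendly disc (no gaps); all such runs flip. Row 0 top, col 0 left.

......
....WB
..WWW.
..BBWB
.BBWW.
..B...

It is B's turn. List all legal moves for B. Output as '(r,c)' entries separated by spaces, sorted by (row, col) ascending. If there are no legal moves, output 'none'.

Answer: (0,5) (1,1) (1,2) (1,3) (2,5) (4,5) (5,3) (5,4) (5,5)

Derivation:
(0,3): no bracket -> illegal
(0,4): no bracket -> illegal
(0,5): flips 2 -> legal
(1,1): flips 1 -> legal
(1,2): flips 1 -> legal
(1,3): flips 3 -> legal
(2,1): no bracket -> illegal
(2,5): flips 2 -> legal
(3,1): no bracket -> illegal
(4,5): flips 2 -> legal
(5,3): flips 2 -> legal
(5,4): flips 1 -> legal
(5,5): flips 1 -> legal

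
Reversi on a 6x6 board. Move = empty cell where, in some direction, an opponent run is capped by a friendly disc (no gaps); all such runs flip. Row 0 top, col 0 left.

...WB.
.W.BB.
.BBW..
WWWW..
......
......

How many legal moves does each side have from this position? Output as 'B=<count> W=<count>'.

Answer: B=9 W=5

Derivation:
-- B to move --
(0,0): flips 1 -> legal
(0,1): flips 1 -> legal
(0,2): flips 1 -> legal
(1,0): no bracket -> illegal
(1,2): no bracket -> illegal
(2,0): no bracket -> illegal
(2,4): flips 1 -> legal
(3,4): no bracket -> illegal
(4,0): flips 1 -> legal
(4,1): flips 3 -> legal
(4,2): flips 1 -> legal
(4,3): flips 3 -> legal
(4,4): flips 1 -> legal
B mobility = 9
-- W to move --
(0,2): no bracket -> illegal
(0,5): flips 2 -> legal
(1,0): flips 1 -> legal
(1,2): flips 2 -> legal
(1,5): no bracket -> illegal
(2,0): flips 2 -> legal
(2,4): no bracket -> illegal
(2,5): flips 1 -> legal
W mobility = 5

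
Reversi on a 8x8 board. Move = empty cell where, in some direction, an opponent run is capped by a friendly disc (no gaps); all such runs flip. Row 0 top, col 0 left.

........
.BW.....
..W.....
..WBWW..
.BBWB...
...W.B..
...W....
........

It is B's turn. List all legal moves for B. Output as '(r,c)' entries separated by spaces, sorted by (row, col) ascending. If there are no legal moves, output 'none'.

(0,1): no bracket -> illegal
(0,2): flips 3 -> legal
(0,3): no bracket -> illegal
(1,3): flips 1 -> legal
(2,1): no bracket -> illegal
(2,3): flips 1 -> legal
(2,4): flips 1 -> legal
(2,5): no bracket -> illegal
(2,6): flips 1 -> legal
(3,1): flips 1 -> legal
(3,6): flips 2 -> legal
(4,5): no bracket -> illegal
(4,6): no bracket -> illegal
(5,2): no bracket -> illegal
(5,4): no bracket -> illegal
(6,2): flips 1 -> legal
(6,4): flips 1 -> legal
(7,2): no bracket -> illegal
(7,3): flips 3 -> legal
(7,4): no bracket -> illegal

Answer: (0,2) (1,3) (2,3) (2,4) (2,6) (3,1) (3,6) (6,2) (6,4) (7,3)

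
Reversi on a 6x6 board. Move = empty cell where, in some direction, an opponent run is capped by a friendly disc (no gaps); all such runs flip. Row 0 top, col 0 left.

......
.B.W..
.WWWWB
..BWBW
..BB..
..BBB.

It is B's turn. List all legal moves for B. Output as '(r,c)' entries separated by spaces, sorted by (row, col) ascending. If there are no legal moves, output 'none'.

(0,2): no bracket -> illegal
(0,3): flips 3 -> legal
(0,4): no bracket -> illegal
(1,0): flips 1 -> legal
(1,2): flips 2 -> legal
(1,4): flips 2 -> legal
(1,5): flips 2 -> legal
(2,0): flips 4 -> legal
(3,0): no bracket -> illegal
(3,1): flips 1 -> legal
(4,4): flips 2 -> legal
(4,5): flips 1 -> legal

Answer: (0,3) (1,0) (1,2) (1,4) (1,5) (2,0) (3,1) (4,4) (4,5)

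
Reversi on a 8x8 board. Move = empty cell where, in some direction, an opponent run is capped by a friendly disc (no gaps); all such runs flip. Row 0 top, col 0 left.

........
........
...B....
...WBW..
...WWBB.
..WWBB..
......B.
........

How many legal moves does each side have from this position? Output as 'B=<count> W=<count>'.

-- B to move --
(2,2): flips 2 -> legal
(2,4): flips 1 -> legal
(2,5): flips 1 -> legal
(2,6): no bracket -> illegal
(3,2): flips 2 -> legal
(3,6): flips 1 -> legal
(4,1): no bracket -> illegal
(4,2): flips 2 -> legal
(5,1): flips 2 -> legal
(6,1): flips 2 -> legal
(6,2): no bracket -> illegal
(6,3): flips 3 -> legal
(6,4): no bracket -> illegal
B mobility = 9
-- W to move --
(1,2): no bracket -> illegal
(1,3): flips 1 -> legal
(1,4): no bracket -> illegal
(2,2): no bracket -> illegal
(2,4): flips 1 -> legal
(2,5): flips 1 -> legal
(3,2): no bracket -> illegal
(3,6): no bracket -> illegal
(3,7): no bracket -> illegal
(4,7): flips 2 -> legal
(5,6): flips 2 -> legal
(5,7): flips 1 -> legal
(6,3): no bracket -> illegal
(6,4): flips 1 -> legal
(6,5): flips 3 -> legal
(6,7): no bracket -> illegal
(7,5): no bracket -> illegal
(7,6): no bracket -> illegal
(7,7): flips 2 -> legal
W mobility = 9

Answer: B=9 W=9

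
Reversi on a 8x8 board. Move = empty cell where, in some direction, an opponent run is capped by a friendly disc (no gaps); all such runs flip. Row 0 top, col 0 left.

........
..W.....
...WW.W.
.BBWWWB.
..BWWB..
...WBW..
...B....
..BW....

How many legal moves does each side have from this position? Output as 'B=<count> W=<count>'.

-- B to move --
(0,1): flips 3 -> legal
(0,2): no bracket -> illegal
(0,3): no bracket -> illegal
(1,1): no bracket -> illegal
(1,3): flips 4 -> legal
(1,4): flips 4 -> legal
(1,5): flips 2 -> legal
(1,6): flips 1 -> legal
(1,7): no bracket -> illegal
(2,1): no bracket -> illegal
(2,2): no bracket -> illegal
(2,5): flips 1 -> legal
(2,7): no bracket -> illegal
(3,7): no bracket -> illegal
(4,6): no bracket -> illegal
(5,2): flips 1 -> legal
(5,6): flips 1 -> legal
(6,2): no bracket -> illegal
(6,4): flips 1 -> legal
(6,5): flips 1 -> legal
(6,6): no bracket -> illegal
(7,4): flips 1 -> legal
B mobility = 11
-- W to move --
(2,0): flips 2 -> legal
(2,1): flips 1 -> legal
(2,2): no bracket -> illegal
(2,5): no bracket -> illegal
(2,7): no bracket -> illegal
(3,0): flips 2 -> legal
(3,7): flips 1 -> legal
(4,0): no bracket -> illegal
(4,1): flips 2 -> legal
(4,6): flips 2 -> legal
(4,7): no bracket -> illegal
(5,1): flips 1 -> legal
(5,2): no bracket -> illegal
(5,6): flips 1 -> legal
(6,1): no bracket -> illegal
(6,2): no bracket -> illegal
(6,4): flips 1 -> legal
(6,5): flips 1 -> legal
(7,1): flips 1 -> legal
(7,4): no bracket -> illegal
W mobility = 11

Answer: B=11 W=11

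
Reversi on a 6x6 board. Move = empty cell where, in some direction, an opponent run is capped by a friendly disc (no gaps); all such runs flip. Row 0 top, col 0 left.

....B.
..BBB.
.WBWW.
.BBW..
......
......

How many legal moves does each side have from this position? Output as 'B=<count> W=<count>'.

-- B to move --
(1,0): flips 1 -> legal
(1,1): flips 1 -> legal
(1,5): no bracket -> illegal
(2,0): flips 1 -> legal
(2,5): flips 2 -> legal
(3,0): flips 1 -> legal
(3,4): flips 3 -> legal
(3,5): flips 1 -> legal
(4,2): no bracket -> illegal
(4,3): flips 2 -> legal
(4,4): flips 1 -> legal
B mobility = 9
-- W to move --
(0,1): flips 1 -> legal
(0,2): flips 1 -> legal
(0,3): flips 2 -> legal
(0,5): flips 1 -> legal
(1,1): flips 1 -> legal
(1,5): no bracket -> illegal
(2,0): no bracket -> illegal
(2,5): no bracket -> illegal
(3,0): flips 2 -> legal
(4,0): no bracket -> illegal
(4,1): flips 2 -> legal
(4,2): no bracket -> illegal
(4,3): flips 1 -> legal
W mobility = 8

Answer: B=9 W=8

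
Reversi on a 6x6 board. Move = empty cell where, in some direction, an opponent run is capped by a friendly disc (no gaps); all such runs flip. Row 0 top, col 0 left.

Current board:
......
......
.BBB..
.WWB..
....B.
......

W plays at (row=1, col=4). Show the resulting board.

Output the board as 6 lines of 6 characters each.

Place W at (1,4); scan 8 dirs for brackets.
Dir NW: first cell '.' (not opp) -> no flip
Dir N: first cell '.' (not opp) -> no flip
Dir NE: first cell '.' (not opp) -> no flip
Dir W: first cell '.' (not opp) -> no flip
Dir E: first cell '.' (not opp) -> no flip
Dir SW: opp run (2,3) capped by W -> flip
Dir S: first cell '.' (not opp) -> no flip
Dir SE: first cell '.' (not opp) -> no flip
All flips: (2,3)

Answer: ......
....W.
.BBW..
.WWB..
....B.
......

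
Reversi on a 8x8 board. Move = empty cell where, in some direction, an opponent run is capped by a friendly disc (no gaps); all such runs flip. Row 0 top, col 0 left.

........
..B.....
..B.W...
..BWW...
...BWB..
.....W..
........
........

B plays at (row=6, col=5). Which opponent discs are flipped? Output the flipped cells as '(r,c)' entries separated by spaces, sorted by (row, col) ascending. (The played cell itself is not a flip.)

Dir NW: first cell '.' (not opp) -> no flip
Dir N: opp run (5,5) capped by B -> flip
Dir NE: first cell '.' (not opp) -> no flip
Dir W: first cell '.' (not opp) -> no flip
Dir E: first cell '.' (not opp) -> no flip
Dir SW: first cell '.' (not opp) -> no flip
Dir S: first cell '.' (not opp) -> no flip
Dir SE: first cell '.' (not opp) -> no flip

Answer: (5,5)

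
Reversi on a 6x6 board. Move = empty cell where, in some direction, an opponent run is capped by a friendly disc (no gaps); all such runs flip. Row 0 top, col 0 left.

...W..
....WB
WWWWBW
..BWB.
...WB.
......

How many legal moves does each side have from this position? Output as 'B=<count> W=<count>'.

Answer: B=10 W=8

Derivation:
-- B to move --
(0,2): no bracket -> illegal
(0,4): flips 1 -> legal
(0,5): flips 2 -> legal
(1,0): flips 1 -> legal
(1,1): flips 2 -> legal
(1,2): flips 2 -> legal
(1,3): flips 1 -> legal
(3,0): no bracket -> illegal
(3,1): no bracket -> illegal
(3,5): flips 1 -> legal
(4,2): flips 2 -> legal
(5,2): flips 1 -> legal
(5,3): no bracket -> illegal
(5,4): flips 1 -> legal
B mobility = 10
-- W to move --
(0,4): no bracket -> illegal
(0,5): flips 1 -> legal
(1,3): no bracket -> illegal
(3,1): flips 1 -> legal
(3,5): flips 1 -> legal
(4,1): flips 1 -> legal
(4,2): flips 1 -> legal
(4,5): flips 2 -> legal
(5,3): no bracket -> illegal
(5,4): flips 3 -> legal
(5,5): flips 1 -> legal
W mobility = 8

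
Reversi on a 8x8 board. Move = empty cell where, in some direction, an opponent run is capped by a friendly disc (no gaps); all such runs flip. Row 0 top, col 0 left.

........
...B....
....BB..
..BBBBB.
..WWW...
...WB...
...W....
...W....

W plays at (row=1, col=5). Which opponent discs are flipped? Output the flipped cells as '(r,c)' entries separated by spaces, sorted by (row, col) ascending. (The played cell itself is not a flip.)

Answer: (2,4) (3,3)

Derivation:
Dir NW: first cell '.' (not opp) -> no flip
Dir N: first cell '.' (not opp) -> no flip
Dir NE: first cell '.' (not opp) -> no flip
Dir W: first cell '.' (not opp) -> no flip
Dir E: first cell '.' (not opp) -> no flip
Dir SW: opp run (2,4) (3,3) capped by W -> flip
Dir S: opp run (2,5) (3,5), next='.' -> no flip
Dir SE: first cell '.' (not opp) -> no flip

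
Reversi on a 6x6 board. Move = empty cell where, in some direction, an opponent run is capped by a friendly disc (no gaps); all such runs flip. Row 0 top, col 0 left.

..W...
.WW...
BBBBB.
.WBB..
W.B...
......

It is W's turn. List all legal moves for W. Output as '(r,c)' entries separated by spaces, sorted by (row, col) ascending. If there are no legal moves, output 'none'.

Answer: (1,3) (3,0) (3,4) (4,4) (5,2) (5,3)

Derivation:
(1,0): no bracket -> illegal
(1,3): flips 1 -> legal
(1,4): no bracket -> illegal
(1,5): no bracket -> illegal
(2,5): no bracket -> illegal
(3,0): flips 1 -> legal
(3,4): flips 3 -> legal
(3,5): no bracket -> illegal
(4,1): no bracket -> illegal
(4,3): no bracket -> illegal
(4,4): flips 2 -> legal
(5,1): no bracket -> illegal
(5,2): flips 3 -> legal
(5,3): flips 1 -> legal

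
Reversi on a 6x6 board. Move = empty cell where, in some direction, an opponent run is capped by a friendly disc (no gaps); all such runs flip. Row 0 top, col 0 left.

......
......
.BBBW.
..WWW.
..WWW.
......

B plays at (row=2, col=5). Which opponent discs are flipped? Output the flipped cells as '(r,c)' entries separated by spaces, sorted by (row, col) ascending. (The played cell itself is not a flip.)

Answer: (2,4)

Derivation:
Dir NW: first cell '.' (not opp) -> no flip
Dir N: first cell '.' (not opp) -> no flip
Dir NE: edge -> no flip
Dir W: opp run (2,4) capped by B -> flip
Dir E: edge -> no flip
Dir SW: opp run (3,4) (4,3), next='.' -> no flip
Dir S: first cell '.' (not opp) -> no flip
Dir SE: edge -> no flip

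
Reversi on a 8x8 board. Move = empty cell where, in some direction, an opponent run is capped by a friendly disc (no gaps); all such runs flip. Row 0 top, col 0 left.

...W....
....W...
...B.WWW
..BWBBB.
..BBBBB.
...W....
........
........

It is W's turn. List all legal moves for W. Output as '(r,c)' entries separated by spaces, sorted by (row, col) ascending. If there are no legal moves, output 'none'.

(1,2): no bracket -> illegal
(1,3): flips 1 -> legal
(2,1): no bracket -> illegal
(2,2): no bracket -> illegal
(2,4): no bracket -> illegal
(3,1): flips 2 -> legal
(3,7): flips 3 -> legal
(4,1): flips 2 -> legal
(4,7): flips 1 -> legal
(5,1): flips 1 -> legal
(5,2): flips 2 -> legal
(5,4): flips 2 -> legal
(5,5): flips 3 -> legal
(5,6): flips 2 -> legal
(5,7): no bracket -> illegal

Answer: (1,3) (3,1) (3,7) (4,1) (4,7) (5,1) (5,2) (5,4) (5,5) (5,6)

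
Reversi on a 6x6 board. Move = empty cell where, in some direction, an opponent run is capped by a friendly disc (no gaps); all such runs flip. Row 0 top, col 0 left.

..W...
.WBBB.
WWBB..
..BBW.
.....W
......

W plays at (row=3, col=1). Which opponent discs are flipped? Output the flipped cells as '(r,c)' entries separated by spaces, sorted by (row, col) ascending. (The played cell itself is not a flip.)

Dir NW: first cell 'W' (not opp) -> no flip
Dir N: first cell 'W' (not opp) -> no flip
Dir NE: opp run (2,2) (1,3), next='.' -> no flip
Dir W: first cell '.' (not opp) -> no flip
Dir E: opp run (3,2) (3,3) capped by W -> flip
Dir SW: first cell '.' (not opp) -> no flip
Dir S: first cell '.' (not opp) -> no flip
Dir SE: first cell '.' (not opp) -> no flip

Answer: (3,2) (3,3)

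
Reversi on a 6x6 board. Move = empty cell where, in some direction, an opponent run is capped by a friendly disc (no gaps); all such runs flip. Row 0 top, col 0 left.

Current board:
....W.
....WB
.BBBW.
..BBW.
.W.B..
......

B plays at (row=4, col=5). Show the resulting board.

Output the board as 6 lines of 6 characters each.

Answer: ....W.
....WB
.BBBW.
..BBB.
.W.B.B
......

Derivation:
Place B at (4,5); scan 8 dirs for brackets.
Dir NW: opp run (3,4) capped by B -> flip
Dir N: first cell '.' (not opp) -> no flip
Dir NE: edge -> no flip
Dir W: first cell '.' (not opp) -> no flip
Dir E: edge -> no flip
Dir SW: first cell '.' (not opp) -> no flip
Dir S: first cell '.' (not opp) -> no flip
Dir SE: edge -> no flip
All flips: (3,4)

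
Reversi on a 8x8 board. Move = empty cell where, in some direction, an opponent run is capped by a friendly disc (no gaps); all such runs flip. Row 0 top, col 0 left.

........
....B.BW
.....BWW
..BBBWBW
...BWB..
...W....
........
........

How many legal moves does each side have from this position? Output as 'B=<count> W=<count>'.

Answer: B=3 W=11

Derivation:
-- B to move --
(0,6): no bracket -> illegal
(0,7): no bracket -> illegal
(1,5): no bracket -> illegal
(2,4): no bracket -> illegal
(4,2): no bracket -> illegal
(4,6): no bracket -> illegal
(4,7): no bracket -> illegal
(5,2): no bracket -> illegal
(5,4): flips 1 -> legal
(5,5): flips 1 -> legal
(6,2): no bracket -> illegal
(6,3): flips 1 -> legal
(6,4): no bracket -> illegal
B mobility = 3
-- W to move --
(0,3): no bracket -> illegal
(0,4): no bracket -> illegal
(0,5): flips 1 -> legal
(0,6): flips 1 -> legal
(0,7): no bracket -> illegal
(1,3): no bracket -> illegal
(1,5): flips 2 -> legal
(2,1): no bracket -> illegal
(2,2): flips 1 -> legal
(2,3): flips 2 -> legal
(2,4): flips 2 -> legal
(3,1): flips 3 -> legal
(4,1): no bracket -> illegal
(4,2): flips 1 -> legal
(4,6): flips 2 -> legal
(4,7): no bracket -> illegal
(5,2): no bracket -> illegal
(5,4): flips 2 -> legal
(5,5): flips 1 -> legal
(5,6): no bracket -> illegal
W mobility = 11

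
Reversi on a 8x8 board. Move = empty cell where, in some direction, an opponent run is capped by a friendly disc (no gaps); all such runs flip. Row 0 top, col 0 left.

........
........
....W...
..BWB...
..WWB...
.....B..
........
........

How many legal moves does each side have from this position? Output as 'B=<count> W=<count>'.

-- B to move --
(1,3): no bracket -> illegal
(1,4): flips 1 -> legal
(1,5): no bracket -> illegal
(2,2): flips 1 -> legal
(2,3): no bracket -> illegal
(2,5): no bracket -> illegal
(3,1): no bracket -> illegal
(3,5): no bracket -> illegal
(4,1): flips 2 -> legal
(5,1): no bracket -> illegal
(5,2): flips 2 -> legal
(5,3): no bracket -> illegal
(5,4): flips 1 -> legal
B mobility = 5
-- W to move --
(2,1): flips 1 -> legal
(2,2): flips 1 -> legal
(2,3): no bracket -> illegal
(2,5): flips 1 -> legal
(3,1): flips 1 -> legal
(3,5): flips 1 -> legal
(4,1): no bracket -> illegal
(4,5): flips 1 -> legal
(4,6): no bracket -> illegal
(5,3): no bracket -> illegal
(5,4): flips 2 -> legal
(5,6): no bracket -> illegal
(6,4): no bracket -> illegal
(6,5): no bracket -> illegal
(6,6): flips 2 -> legal
W mobility = 8

Answer: B=5 W=8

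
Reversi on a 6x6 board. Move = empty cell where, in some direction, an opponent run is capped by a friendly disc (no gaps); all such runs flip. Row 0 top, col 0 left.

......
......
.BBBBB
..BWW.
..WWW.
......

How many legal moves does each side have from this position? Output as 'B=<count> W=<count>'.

-- B to move --
(3,1): no bracket -> illegal
(3,5): flips 2 -> legal
(4,1): no bracket -> illegal
(4,5): flips 1 -> legal
(5,1): flips 2 -> legal
(5,2): flips 3 -> legal
(5,3): flips 2 -> legal
(5,4): flips 3 -> legal
(5,5): flips 2 -> legal
B mobility = 7
-- W to move --
(1,0): flips 2 -> legal
(1,1): flips 1 -> legal
(1,2): flips 3 -> legal
(1,3): flips 1 -> legal
(1,4): flips 1 -> legal
(1,5): flips 1 -> legal
(2,0): no bracket -> illegal
(3,0): no bracket -> illegal
(3,1): flips 1 -> legal
(3,5): no bracket -> illegal
(4,1): no bracket -> illegal
W mobility = 7

Answer: B=7 W=7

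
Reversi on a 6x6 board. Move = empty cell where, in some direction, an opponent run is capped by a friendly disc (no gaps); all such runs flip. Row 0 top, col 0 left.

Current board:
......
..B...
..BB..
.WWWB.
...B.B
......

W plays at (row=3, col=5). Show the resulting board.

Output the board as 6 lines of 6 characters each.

Place W at (3,5); scan 8 dirs for brackets.
Dir NW: first cell '.' (not opp) -> no flip
Dir N: first cell '.' (not opp) -> no flip
Dir NE: edge -> no flip
Dir W: opp run (3,4) capped by W -> flip
Dir E: edge -> no flip
Dir SW: first cell '.' (not opp) -> no flip
Dir S: opp run (4,5), next='.' -> no flip
Dir SE: edge -> no flip
All flips: (3,4)

Answer: ......
..B...
..BB..
.WWWWW
...B.B
......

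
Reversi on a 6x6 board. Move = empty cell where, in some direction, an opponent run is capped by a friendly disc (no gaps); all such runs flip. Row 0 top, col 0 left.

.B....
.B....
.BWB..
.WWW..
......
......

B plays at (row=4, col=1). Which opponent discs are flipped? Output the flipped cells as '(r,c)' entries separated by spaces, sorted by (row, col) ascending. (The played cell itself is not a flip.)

Dir NW: first cell '.' (not opp) -> no flip
Dir N: opp run (3,1) capped by B -> flip
Dir NE: opp run (3,2) capped by B -> flip
Dir W: first cell '.' (not opp) -> no flip
Dir E: first cell '.' (not opp) -> no flip
Dir SW: first cell '.' (not opp) -> no flip
Dir S: first cell '.' (not opp) -> no flip
Dir SE: first cell '.' (not opp) -> no flip

Answer: (3,1) (3,2)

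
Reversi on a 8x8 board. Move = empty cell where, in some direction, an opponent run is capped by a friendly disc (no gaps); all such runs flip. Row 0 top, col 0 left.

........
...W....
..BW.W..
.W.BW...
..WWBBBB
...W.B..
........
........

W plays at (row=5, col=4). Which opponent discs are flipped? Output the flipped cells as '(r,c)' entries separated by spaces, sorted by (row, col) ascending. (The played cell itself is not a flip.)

Dir NW: first cell 'W' (not opp) -> no flip
Dir N: opp run (4,4) capped by W -> flip
Dir NE: opp run (4,5), next='.' -> no flip
Dir W: first cell 'W' (not opp) -> no flip
Dir E: opp run (5,5), next='.' -> no flip
Dir SW: first cell '.' (not opp) -> no flip
Dir S: first cell '.' (not opp) -> no flip
Dir SE: first cell '.' (not opp) -> no flip

Answer: (4,4)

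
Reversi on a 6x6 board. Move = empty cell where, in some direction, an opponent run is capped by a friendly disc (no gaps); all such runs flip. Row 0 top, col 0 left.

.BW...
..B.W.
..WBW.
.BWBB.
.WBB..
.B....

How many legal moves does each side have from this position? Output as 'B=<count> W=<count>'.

-- B to move --
(0,3): flips 1 -> legal
(0,4): flips 2 -> legal
(0,5): flips 1 -> legal
(1,1): flips 1 -> legal
(1,3): flips 1 -> legal
(1,5): flips 1 -> legal
(2,1): flips 2 -> legal
(2,5): flips 1 -> legal
(3,0): no bracket -> illegal
(3,5): no bracket -> illegal
(4,0): flips 1 -> legal
(5,0): flips 2 -> legal
(5,2): no bracket -> illegal
B mobility = 10
-- W to move --
(0,0): flips 1 -> legal
(0,3): no bracket -> illegal
(1,0): no bracket -> illegal
(1,1): no bracket -> illegal
(1,3): no bracket -> illegal
(2,0): no bracket -> illegal
(2,1): flips 1 -> legal
(2,5): no bracket -> illegal
(3,0): flips 1 -> legal
(3,5): flips 2 -> legal
(4,0): flips 1 -> legal
(4,4): flips 4 -> legal
(4,5): no bracket -> illegal
(5,0): no bracket -> illegal
(5,2): flips 1 -> legal
(5,3): no bracket -> illegal
(5,4): flips 1 -> legal
W mobility = 8

Answer: B=10 W=8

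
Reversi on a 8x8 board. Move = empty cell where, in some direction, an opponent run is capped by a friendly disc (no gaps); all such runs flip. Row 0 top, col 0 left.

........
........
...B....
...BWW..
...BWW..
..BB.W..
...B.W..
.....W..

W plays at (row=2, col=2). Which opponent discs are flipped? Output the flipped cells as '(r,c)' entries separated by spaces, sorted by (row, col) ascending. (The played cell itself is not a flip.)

Answer: (3,3)

Derivation:
Dir NW: first cell '.' (not opp) -> no flip
Dir N: first cell '.' (not opp) -> no flip
Dir NE: first cell '.' (not opp) -> no flip
Dir W: first cell '.' (not opp) -> no flip
Dir E: opp run (2,3), next='.' -> no flip
Dir SW: first cell '.' (not opp) -> no flip
Dir S: first cell '.' (not opp) -> no flip
Dir SE: opp run (3,3) capped by W -> flip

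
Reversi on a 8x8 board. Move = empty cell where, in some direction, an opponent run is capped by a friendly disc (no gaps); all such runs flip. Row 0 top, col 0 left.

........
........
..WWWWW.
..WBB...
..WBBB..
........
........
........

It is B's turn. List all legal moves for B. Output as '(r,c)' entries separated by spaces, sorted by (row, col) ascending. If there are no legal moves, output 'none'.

(1,1): flips 1 -> legal
(1,2): flips 1 -> legal
(1,3): flips 1 -> legal
(1,4): flips 1 -> legal
(1,5): flips 1 -> legal
(1,6): flips 1 -> legal
(1,7): no bracket -> illegal
(2,1): flips 1 -> legal
(2,7): no bracket -> illegal
(3,1): flips 1 -> legal
(3,5): no bracket -> illegal
(3,6): no bracket -> illegal
(3,7): no bracket -> illegal
(4,1): flips 1 -> legal
(5,1): flips 1 -> legal
(5,2): no bracket -> illegal
(5,3): no bracket -> illegal

Answer: (1,1) (1,2) (1,3) (1,4) (1,5) (1,6) (2,1) (3,1) (4,1) (5,1)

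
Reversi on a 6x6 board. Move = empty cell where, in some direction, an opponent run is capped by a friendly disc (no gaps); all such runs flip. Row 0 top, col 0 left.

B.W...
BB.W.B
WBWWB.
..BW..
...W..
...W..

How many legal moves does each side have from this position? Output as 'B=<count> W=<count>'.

Answer: B=7 W=5

Derivation:
-- B to move --
(0,1): no bracket -> illegal
(0,3): no bracket -> illegal
(0,4): no bracket -> illegal
(1,2): flips 1 -> legal
(1,4): flips 1 -> legal
(3,0): flips 1 -> legal
(3,1): no bracket -> illegal
(3,4): flips 1 -> legal
(4,2): flips 1 -> legal
(4,4): flips 2 -> legal
(5,2): no bracket -> illegal
(5,4): flips 1 -> legal
B mobility = 7
-- W to move --
(0,1): no bracket -> illegal
(0,4): no bracket -> illegal
(0,5): no bracket -> illegal
(1,2): no bracket -> illegal
(1,4): no bracket -> illegal
(2,5): flips 1 -> legal
(3,0): no bracket -> illegal
(3,1): flips 1 -> legal
(3,4): no bracket -> illegal
(3,5): flips 1 -> legal
(4,1): flips 1 -> legal
(4,2): flips 1 -> legal
W mobility = 5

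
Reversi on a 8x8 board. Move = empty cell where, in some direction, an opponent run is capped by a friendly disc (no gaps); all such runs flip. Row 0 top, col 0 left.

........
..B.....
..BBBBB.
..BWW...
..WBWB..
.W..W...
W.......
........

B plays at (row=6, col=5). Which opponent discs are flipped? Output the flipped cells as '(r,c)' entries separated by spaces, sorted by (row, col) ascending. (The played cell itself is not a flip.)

Dir NW: opp run (5,4) capped by B -> flip
Dir N: first cell '.' (not opp) -> no flip
Dir NE: first cell '.' (not opp) -> no flip
Dir W: first cell '.' (not opp) -> no flip
Dir E: first cell '.' (not opp) -> no flip
Dir SW: first cell '.' (not opp) -> no flip
Dir S: first cell '.' (not opp) -> no flip
Dir SE: first cell '.' (not opp) -> no flip

Answer: (5,4)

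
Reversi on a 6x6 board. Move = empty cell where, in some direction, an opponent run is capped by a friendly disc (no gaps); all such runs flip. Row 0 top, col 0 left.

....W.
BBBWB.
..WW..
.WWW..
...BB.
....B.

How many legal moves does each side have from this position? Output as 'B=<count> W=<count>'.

Answer: B=5 W=8

Derivation:
-- B to move --
(0,2): no bracket -> illegal
(0,3): flips 3 -> legal
(0,5): no bracket -> illegal
(1,5): no bracket -> illegal
(2,0): no bracket -> illegal
(2,1): flips 1 -> legal
(2,4): no bracket -> illegal
(3,0): no bracket -> illegal
(3,4): flips 1 -> legal
(4,0): no bracket -> illegal
(4,1): flips 2 -> legal
(4,2): flips 2 -> legal
B mobility = 5
-- W to move --
(0,0): flips 1 -> legal
(0,1): flips 1 -> legal
(0,2): flips 1 -> legal
(0,3): no bracket -> illegal
(0,5): flips 1 -> legal
(1,5): flips 1 -> legal
(2,0): no bracket -> illegal
(2,1): no bracket -> illegal
(2,4): flips 1 -> legal
(2,5): no bracket -> illegal
(3,4): no bracket -> illegal
(3,5): no bracket -> illegal
(4,2): no bracket -> illegal
(4,5): no bracket -> illegal
(5,2): no bracket -> illegal
(5,3): flips 1 -> legal
(5,5): flips 1 -> legal
W mobility = 8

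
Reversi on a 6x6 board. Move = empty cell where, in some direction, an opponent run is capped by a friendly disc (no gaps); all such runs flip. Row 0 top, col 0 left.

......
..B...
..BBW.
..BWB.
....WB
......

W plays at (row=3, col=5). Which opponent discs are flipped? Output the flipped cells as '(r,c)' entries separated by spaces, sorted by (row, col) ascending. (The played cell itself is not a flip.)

Answer: (3,4)

Derivation:
Dir NW: first cell 'W' (not opp) -> no flip
Dir N: first cell '.' (not opp) -> no flip
Dir NE: edge -> no flip
Dir W: opp run (3,4) capped by W -> flip
Dir E: edge -> no flip
Dir SW: first cell 'W' (not opp) -> no flip
Dir S: opp run (4,5), next='.' -> no flip
Dir SE: edge -> no flip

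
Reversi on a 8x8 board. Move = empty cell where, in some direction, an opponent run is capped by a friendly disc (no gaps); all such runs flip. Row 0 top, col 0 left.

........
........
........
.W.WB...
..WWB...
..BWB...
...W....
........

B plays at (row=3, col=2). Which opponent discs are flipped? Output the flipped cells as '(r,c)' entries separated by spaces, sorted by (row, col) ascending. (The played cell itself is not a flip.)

Dir NW: first cell '.' (not opp) -> no flip
Dir N: first cell '.' (not opp) -> no flip
Dir NE: first cell '.' (not opp) -> no flip
Dir W: opp run (3,1), next='.' -> no flip
Dir E: opp run (3,3) capped by B -> flip
Dir SW: first cell '.' (not opp) -> no flip
Dir S: opp run (4,2) capped by B -> flip
Dir SE: opp run (4,3) capped by B -> flip

Answer: (3,3) (4,2) (4,3)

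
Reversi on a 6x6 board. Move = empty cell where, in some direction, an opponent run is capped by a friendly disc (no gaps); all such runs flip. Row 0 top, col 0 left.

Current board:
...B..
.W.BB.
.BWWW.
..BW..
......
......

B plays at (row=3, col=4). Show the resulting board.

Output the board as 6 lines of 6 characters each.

Place B at (3,4); scan 8 dirs for brackets.
Dir NW: opp run (2,3), next='.' -> no flip
Dir N: opp run (2,4) capped by B -> flip
Dir NE: first cell '.' (not opp) -> no flip
Dir W: opp run (3,3) capped by B -> flip
Dir E: first cell '.' (not opp) -> no flip
Dir SW: first cell '.' (not opp) -> no flip
Dir S: first cell '.' (not opp) -> no flip
Dir SE: first cell '.' (not opp) -> no flip
All flips: (2,4) (3,3)

Answer: ...B..
.W.BB.
.BWWB.
..BBB.
......
......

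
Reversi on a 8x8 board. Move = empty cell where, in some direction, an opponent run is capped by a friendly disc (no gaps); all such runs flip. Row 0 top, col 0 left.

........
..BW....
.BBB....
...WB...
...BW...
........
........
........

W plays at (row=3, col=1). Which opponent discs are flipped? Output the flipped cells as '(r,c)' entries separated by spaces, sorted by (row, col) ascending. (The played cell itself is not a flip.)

Dir NW: first cell '.' (not opp) -> no flip
Dir N: opp run (2,1), next='.' -> no flip
Dir NE: opp run (2,2) capped by W -> flip
Dir W: first cell '.' (not opp) -> no flip
Dir E: first cell '.' (not opp) -> no flip
Dir SW: first cell '.' (not opp) -> no flip
Dir S: first cell '.' (not opp) -> no flip
Dir SE: first cell '.' (not opp) -> no flip

Answer: (2,2)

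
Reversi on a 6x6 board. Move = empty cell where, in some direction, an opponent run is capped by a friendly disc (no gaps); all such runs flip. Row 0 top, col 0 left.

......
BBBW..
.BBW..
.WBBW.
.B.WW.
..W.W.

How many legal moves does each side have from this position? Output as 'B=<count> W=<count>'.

Answer: B=10 W=6

Derivation:
-- B to move --
(0,2): no bracket -> illegal
(0,3): flips 2 -> legal
(0,4): flips 1 -> legal
(1,4): flips 2 -> legal
(2,0): no bracket -> illegal
(2,4): flips 1 -> legal
(2,5): no bracket -> illegal
(3,0): flips 1 -> legal
(3,5): flips 1 -> legal
(4,0): flips 1 -> legal
(4,2): no bracket -> illegal
(4,5): flips 2 -> legal
(5,1): no bracket -> illegal
(5,3): flips 1 -> legal
(5,5): flips 1 -> legal
B mobility = 10
-- W to move --
(0,0): flips 3 -> legal
(0,1): flips 3 -> legal
(0,2): no bracket -> illegal
(0,3): no bracket -> illegal
(2,0): flips 2 -> legal
(2,4): no bracket -> illegal
(3,0): flips 1 -> legal
(4,0): no bracket -> illegal
(4,2): no bracket -> illegal
(5,0): flips 2 -> legal
(5,1): flips 1 -> legal
W mobility = 6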